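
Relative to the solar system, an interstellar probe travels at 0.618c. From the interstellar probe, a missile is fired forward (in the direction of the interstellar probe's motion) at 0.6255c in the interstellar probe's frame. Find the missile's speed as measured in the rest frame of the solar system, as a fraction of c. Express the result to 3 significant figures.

0.897c

In units of c, u = (u' + v)/(1 + u'v) with u' = 0.6255 and v = 0.618.
Numerator: 0.6255 + 0.618 = 1.2435. Denominator: 1 + (0.6255)(0.618) = 1.386559.
u = 1.2435/1.386559 = 0.89682, so the speed is 0.897c.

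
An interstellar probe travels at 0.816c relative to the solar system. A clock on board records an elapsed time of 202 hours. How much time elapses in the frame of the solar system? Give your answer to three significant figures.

349 hours

With β = 0.816, γ = 1/√(1 − 0.816²) = 1/√0.334144 = 1.7299.
The onboard clock measures proper time, so the interval in the rest frame of the solar system is dilated: Δt = γ·Δτ = 1.7299 × 202 hours = 349 hours.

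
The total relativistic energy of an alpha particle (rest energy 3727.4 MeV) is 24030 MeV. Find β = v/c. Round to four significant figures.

0.9879

Total energy E = γmc² gives γ = 24030/3727.4 = 6.4469.
Hence β = √(1 − 1/γ²) = √(1 − 0.0240601) = √0.9759399 = 0.9879.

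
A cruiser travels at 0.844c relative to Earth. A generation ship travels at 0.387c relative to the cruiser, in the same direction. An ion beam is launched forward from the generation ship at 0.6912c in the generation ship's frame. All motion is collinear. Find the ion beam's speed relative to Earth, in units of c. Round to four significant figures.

Apply u = (u'+v)/(1+u'v) twice. Ion beam in the cruiser frame: (0.6912+0.387)/(1+0.6912·0.387) = 1.0782/1.2674944 = 0.85065c.
That velocity, transformed to the rest frame of Earth: (0.85065+0.844)/(1+0.85065·0.844) = 1.69465/1.7179486 = 0.98644c.

0.9864c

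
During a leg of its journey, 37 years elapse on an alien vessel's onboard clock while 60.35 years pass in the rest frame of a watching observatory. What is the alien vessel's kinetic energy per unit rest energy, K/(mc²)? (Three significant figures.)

The time-dilation ratio gives γ = 60.35/37 = 1.63108.
K/(mc²) = γ − 1 = 1.63108 − 1 = 0.631.

0.631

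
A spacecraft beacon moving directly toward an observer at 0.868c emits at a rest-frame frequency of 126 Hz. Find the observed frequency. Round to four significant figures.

Relativistic Doppler (source moving toward): f_obs = f_src · √((1+β)/(1−β)).
With β = 0.868: factor = √(1.868/0.132) = 3.7618.
f_obs = 126 × 3.7618 = 474.0 Hz.

474.0 Hz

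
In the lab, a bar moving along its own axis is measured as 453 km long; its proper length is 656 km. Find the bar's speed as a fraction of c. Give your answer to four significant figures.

Length contraction gives γ = L₀/L = 656/453 = 1.4481.
β = √(1 − 1/γ²) = √0.523127 = 0.7233.

0.7233c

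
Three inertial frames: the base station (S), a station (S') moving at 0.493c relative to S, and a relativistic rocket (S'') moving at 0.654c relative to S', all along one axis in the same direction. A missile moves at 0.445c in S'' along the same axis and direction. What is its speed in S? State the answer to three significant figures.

0.947c

Compose velocities in two stages. Stage 1 (into S'): u₁ = (0.445+0.654)/(1+0.445×0.654) = 0.85126.
Stage 2 (into S): u = (0.85126+0.493)/(1+0.85126×0.493) = 0.94688, so the speed is 0.947c.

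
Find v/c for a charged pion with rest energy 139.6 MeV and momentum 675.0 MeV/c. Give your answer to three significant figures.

0.979

βγ = pc/(mc²) = 675.0/139.6 = 4.8352.
Since γ² = 1 + (βγ)² = 24.3792, γ = √24.3792 = 4.93753, and β = (βγ)/γ = 4.8352/4.93753 = 0.979.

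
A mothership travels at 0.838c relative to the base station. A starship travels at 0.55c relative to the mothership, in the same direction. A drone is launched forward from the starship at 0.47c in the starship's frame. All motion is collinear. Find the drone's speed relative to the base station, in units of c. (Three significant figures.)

0.982c

Compose velocities in two stages. Stage 1 (into S'): u₁ = (0.47+0.55)/(1+0.47×0.55) = 0.81049.
Stage 2 (into S): u = (0.81049+0.838)/(1+0.81049×0.838) = 0.98172, so the speed is 0.982c.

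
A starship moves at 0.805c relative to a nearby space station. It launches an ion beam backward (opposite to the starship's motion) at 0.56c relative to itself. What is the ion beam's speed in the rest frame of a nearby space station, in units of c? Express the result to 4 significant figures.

0.4461c

In units of c, u = (u' + v)/(1 + u'v) with u' = −0.56 and v = 0.805.
Numerator: −0.56 + 0.805 = 0.245. Denominator: 1 + (−0.56)(0.805) = 0.5492.
u = 0.245/0.5492 = 0.4461, so the speed is 0.4461c.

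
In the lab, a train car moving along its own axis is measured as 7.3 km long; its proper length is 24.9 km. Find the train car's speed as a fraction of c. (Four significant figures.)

0.9561c

Length contraction gives γ = L₀/L = 24.9/7.3 = 3.411.
β = √(1 − 1/γ²) = √0.914052 = 0.9561.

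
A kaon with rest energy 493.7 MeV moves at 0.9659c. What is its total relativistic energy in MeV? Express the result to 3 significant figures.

1910 MeV

γ = 1/√(1 − β²) = 1/√(1 − 0.93296281) = 1/√0.06703719 = 1/0.258915 = 3.8623.
Total energy: E = γmc² = 3.8623 × 493.7 MeV = 1910 MeV.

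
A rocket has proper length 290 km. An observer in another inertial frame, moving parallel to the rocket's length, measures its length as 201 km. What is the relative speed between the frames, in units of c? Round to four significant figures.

Length contraction gives γ = L₀/L = 290/201 = 1.4428.
β = √(1 − 1/γ²) = √0.519617 = 0.7208.

0.7208c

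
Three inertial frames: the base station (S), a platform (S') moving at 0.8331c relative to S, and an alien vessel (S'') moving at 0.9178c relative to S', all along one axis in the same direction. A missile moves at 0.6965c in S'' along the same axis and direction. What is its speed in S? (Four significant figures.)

0.9986c

Apply u = (u'+v)/(1+u'v) twice. Missile in the platform frame: (0.6965+0.9178)/(1+0.6965·0.9178) = 1.6143/1.6392477 = 0.98478c.
That velocity, transformed to the rest frame of the base station: (0.98478+0.8331)/(1+0.98478·0.8331) = 1.81788/1.820420218 = 0.9986c.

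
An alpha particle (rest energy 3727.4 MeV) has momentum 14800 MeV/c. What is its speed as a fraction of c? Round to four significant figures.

βγ = pc/(mc²) = 14800/3727.4 = 3.9706.
Since γ² = 1 + (βγ)² = 16.7657, γ = √16.7657 = 4.09459, and β = (βγ)/γ = 3.9706/4.09459 = 0.9697.

0.9697c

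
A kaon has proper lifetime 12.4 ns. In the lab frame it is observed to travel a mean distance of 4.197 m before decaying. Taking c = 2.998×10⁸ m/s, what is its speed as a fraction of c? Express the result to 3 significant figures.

0.749c

d = βγcτ ⇒ βγ = d/(cτ) = 4.197 m / (3.71752 m) = 1.129.
β = (βγ)/√(1+(βγ)²) = 1.129/√2.27464 = 0.749.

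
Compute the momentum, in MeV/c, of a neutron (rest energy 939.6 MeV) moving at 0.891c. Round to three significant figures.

1840 MeV/c

With β = 0.891, γ = 1/√(1 − 0.891²) = 1/√0.206119 = 2.2026.
Momentum: p = γβ·mc = 2.2026 × 0.891 × 939.6 MeV/c = 1840 MeV/c.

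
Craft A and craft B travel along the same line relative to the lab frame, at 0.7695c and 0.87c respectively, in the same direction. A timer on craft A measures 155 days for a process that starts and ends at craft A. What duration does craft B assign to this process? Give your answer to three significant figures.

163 days

The velocity of craft A relative to craft B is (0.7695 − 0.87)c / (1 − 0.7695×0.87) = −0.30405c; relative speed 0.30405c.
γ for this relative speed: γ = 1/√(1 − 0.0924464) = 1.0497.
Craft A's interval is proper; time dilation gives Δt_B = γΔτ = 1.0497 × 155 days = 163 days.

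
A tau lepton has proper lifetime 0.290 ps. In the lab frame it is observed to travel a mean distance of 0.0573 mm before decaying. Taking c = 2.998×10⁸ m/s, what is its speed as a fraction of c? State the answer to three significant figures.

0.550c

Let x = d/(cτ) = 5.730×10^-5 m / (2.998×10⁸ m/s × 2.900×10^-13 s) = 0.65906. Since d = βγcτ, x = βγ = β/√(1−β²).
Solving: β² = x²/(1+x²) = 0.43436/1.43436 = 0.302825, so β = 0.550.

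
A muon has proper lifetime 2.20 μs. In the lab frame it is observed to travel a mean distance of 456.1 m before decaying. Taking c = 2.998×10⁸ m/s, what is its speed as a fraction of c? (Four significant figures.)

Lab distance = (lab lifetime)·v = γτ·βc, so βγ = d/(cτ) = 456.1/(2.998×10⁸ × 2.200×10^-6) = 0.69152.
With βγ = 0.69152: γ² = 1 + (βγ)² = 1.4782, and β = (βγ)/γ = 0.69152/1.21581 = 0.5688.

0.5688c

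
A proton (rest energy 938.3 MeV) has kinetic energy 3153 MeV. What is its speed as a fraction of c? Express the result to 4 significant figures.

0.9733c

K = (γ−1)mc², so γ = 1 + 3153/938.3 = 4.3603.
Then v/c = √(1 − γ⁻²) = √(1 − 0.0525978) = √0.9474022 = 0.9733.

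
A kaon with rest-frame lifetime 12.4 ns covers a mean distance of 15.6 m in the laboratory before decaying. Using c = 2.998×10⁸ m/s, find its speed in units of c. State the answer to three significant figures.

d = βγcτ ⇒ βγ = d/(cτ) = 15.60 m / (3.71752 m) = 4.1963.
β = (βγ)/√(1+(βγ)²) = 4.1963/√18.6089 = 0.973.

0.973c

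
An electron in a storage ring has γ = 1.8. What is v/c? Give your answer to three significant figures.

β = √(1 − 1/γ²) = √(1 − 1/3.24) = √0.691358 = 0.831.

0.831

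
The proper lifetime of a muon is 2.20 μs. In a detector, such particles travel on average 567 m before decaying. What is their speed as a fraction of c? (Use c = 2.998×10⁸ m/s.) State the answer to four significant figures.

0.6519c

Let x = d/(cτ) = 567.0 m / (2.998×10⁸ m/s × 2.200×10^-6 s) = 0.85966. Since d = βγcτ, x = βγ = β/√(1−β²).
Solving: β² = x²/(1+x²) = 0.739015/1.739015 = 0.424962, so β = 0.6519.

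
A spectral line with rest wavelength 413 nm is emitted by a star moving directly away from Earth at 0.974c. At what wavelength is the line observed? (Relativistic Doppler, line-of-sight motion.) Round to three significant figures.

3600 nm

Relativistic Doppler for wavelength: λ_obs = λ_src · √((1+β)/(1−β)).
With β = 0.974: factor = √(1.974/0.026) = 8.7134.
λ_obs = 413 × 8.7134 = 3600 nm.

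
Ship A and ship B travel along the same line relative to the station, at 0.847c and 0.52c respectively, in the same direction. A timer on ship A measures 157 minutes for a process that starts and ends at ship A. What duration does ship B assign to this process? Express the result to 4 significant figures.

Speed of ship A in ship B's frame: u = (v_A − v_B)/(1 − v_A v_B/c²) = (0.847 − 0.52)/(1 − 0.847×0.52) = 0.327/0.55956 = 0.58439; |u| = 0.58439c.
At |u| = 0.58439c, γ = (1 − 0.341512)^(−1/2) = 1.2323.
Ship A's interval is proper; time dilation gives Δt_B = γΔτ = 1.2323 × 157 minutes = 193.5 minutes.

193.5 minutes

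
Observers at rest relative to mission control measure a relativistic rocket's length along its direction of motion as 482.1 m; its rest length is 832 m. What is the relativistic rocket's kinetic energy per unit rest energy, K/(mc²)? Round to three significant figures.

0.726

From L = L₀/γ: γ = 832/482.1 = 1.72578.
K/(mc²) = γ − 1 = 1.72578 − 1 = 0.726.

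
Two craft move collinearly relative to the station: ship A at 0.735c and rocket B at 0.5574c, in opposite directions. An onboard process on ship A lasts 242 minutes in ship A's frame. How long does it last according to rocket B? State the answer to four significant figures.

Speed of ship A in rocket B's frame: u = (v_A + v_B)/(1 + v_A v_B/c²) = (0.735 + 0.5574)/(1 + 0.735×0.5574) = 1.2924/1.409689 = 0.9168; |u| = 0.9168c.
At |u| = 0.9168c, γ = (1 − 0.840522)^(−1/2) = 2.5041.
The clock on ship A records proper time, so rocket B measures Δt = γΔτ = 2.5041 × 242 = 606.0 minutes.

606.0 minutes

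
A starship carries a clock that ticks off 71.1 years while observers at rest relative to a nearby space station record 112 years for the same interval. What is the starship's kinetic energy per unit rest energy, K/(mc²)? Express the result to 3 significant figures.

From Δt = γΔτ: γ = 112/71.1 = 1.57525.
K/(mc²) = γ − 1 = 1.57525 − 1 = 0.575.

0.575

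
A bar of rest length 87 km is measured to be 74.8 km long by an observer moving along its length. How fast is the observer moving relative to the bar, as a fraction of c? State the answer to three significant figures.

0.511c

Length contraction gives γ = L₀/L = 87/74.8 = 1.1631.
β = √(1 − 1/γ²) = √0.260793 = 0.511.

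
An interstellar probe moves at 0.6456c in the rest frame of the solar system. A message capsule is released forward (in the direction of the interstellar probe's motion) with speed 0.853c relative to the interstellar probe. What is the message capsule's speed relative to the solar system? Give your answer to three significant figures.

In units of c, u = (u' + v)/(1 + u'v) with u' = 0.853 and v = 0.6456.
Numerator: 0.853 + 0.6456 = 1.4986. Denominator: 1 + (0.853)(0.6456) = 1.5506968.
u = 1.4986/1.5506968 = 0.9664, so the speed is 0.966c.

0.966c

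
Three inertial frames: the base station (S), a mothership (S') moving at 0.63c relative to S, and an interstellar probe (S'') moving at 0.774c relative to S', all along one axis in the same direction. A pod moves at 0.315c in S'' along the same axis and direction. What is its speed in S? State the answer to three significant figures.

0.970c

Apply u = (u'+v)/(1+u'v) twice. Pod in the mothership frame: (0.315+0.774)/(1+0.315·0.774) = 1.089/1.24381 = 0.87554c.
That velocity, transformed to the rest frame of the base station: (0.87554+0.63)/(1+0.87554·0.63) = 1.50554/1.5515902 = 0.97032c.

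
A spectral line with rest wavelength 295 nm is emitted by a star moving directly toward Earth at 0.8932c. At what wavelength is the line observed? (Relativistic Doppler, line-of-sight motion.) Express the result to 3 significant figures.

70.1 nm

Relativistic Doppler for wavelength: λ_obs = λ_src · √((1−β)/(1+β)).
With β = 0.8932: factor = √(0.1068/1.8932) = 0.23751.
λ_obs = 295 × 0.23751 = 70.1 nm.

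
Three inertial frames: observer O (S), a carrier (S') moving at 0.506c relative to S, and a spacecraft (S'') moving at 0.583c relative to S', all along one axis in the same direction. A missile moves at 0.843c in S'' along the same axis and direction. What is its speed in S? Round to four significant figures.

Compose velocities in two stages. Stage 1 (into S'): u₁ = (0.843+0.583)/(1+0.843×0.583) = 0.9561.
Stage 2 (into S): u = (0.9561+0.506)/(1+0.9561×0.506) = 0.98538, so the speed is 0.9854c.

0.9854c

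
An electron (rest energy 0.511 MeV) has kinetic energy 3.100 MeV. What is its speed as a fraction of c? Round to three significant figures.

K = (γ−1)mc², so γ = 1 + 3.100/0.511 = 7.0665.
Then v/c = √(1 − γ⁻²) = √(1 − 0.0200259) = √0.9799741 = 0.990.

0.990c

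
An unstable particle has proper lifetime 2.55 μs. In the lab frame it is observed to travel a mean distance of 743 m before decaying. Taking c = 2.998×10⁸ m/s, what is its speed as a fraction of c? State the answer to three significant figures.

0.697c

d = βγcτ ⇒ βγ = d/(cτ) = 743.0 m / (764.49 m) = 0.97189.
β = (βγ)/√(1+(βγ)²) = 0.97189/√1.94457 = 0.697.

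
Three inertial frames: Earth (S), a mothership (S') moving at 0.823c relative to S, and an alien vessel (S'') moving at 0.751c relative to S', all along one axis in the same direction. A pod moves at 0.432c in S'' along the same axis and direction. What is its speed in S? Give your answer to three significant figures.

0.989c

Apply u = (u'+v)/(1+u'v) twice. Pod in the mothership frame: (0.432+0.751)/(1+0.432·0.751) = 1.183/1.324432 = 0.89321c.
That velocity, transformed to the rest frame of Earth: (0.89321+0.823)/(1+0.89321·0.823) = 1.71621/1.73511183 = 0.98911c.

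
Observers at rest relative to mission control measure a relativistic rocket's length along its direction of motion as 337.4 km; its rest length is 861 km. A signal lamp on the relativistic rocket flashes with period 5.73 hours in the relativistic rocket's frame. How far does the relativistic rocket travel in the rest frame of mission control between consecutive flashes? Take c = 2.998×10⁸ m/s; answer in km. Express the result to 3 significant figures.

1.45×10^10 km

γ = L₀/L = 861/337.4 = 2.55187.
β = √(1 − 1/γ²) = 0.92002. Lab-frame period = γτ = 2.55187×5.73 hours = 14.622 hours. Distance = βc × γτ = 0.92002 × 2.998×10⁸ m/s × 52639.2 s = 1.4519×10^13 m = 1.45×10^10 km.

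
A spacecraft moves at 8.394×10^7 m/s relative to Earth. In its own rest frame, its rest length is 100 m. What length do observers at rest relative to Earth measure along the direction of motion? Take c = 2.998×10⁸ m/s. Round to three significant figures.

96.0 m

β = v/c = (8.394×10^7 m/s)/(2.998×10⁸ m/s) = 0.279987.
γ = 1/√(1 − β²) = 1/√(1 − 0.07839272) = 1/√0.9216073 = 1/0.960004 = 1.0417.
Along the direction of motion the measured length is L₀/γ = 100/1.0417 = 96.0 m.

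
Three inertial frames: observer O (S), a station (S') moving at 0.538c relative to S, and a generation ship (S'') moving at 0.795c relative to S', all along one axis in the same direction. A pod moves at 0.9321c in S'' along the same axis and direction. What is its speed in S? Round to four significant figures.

0.9976c

Compose velocities in two stages. Stage 1 (into S'): u₁ = (0.9321+0.795)/(1+0.9321×0.795) = 0.992.
Stage 2 (into S): u = (0.992+0.538)/(1+0.992×0.538) = 0.99759, so the speed is 0.9976c.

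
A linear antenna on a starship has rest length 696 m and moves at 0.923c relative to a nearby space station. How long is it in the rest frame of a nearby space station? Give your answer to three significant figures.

With β = 0.923, γ = 1/√(1 − 0.923²) = 1/√0.148071 = 2.5988.
Length contraction: L = L₀/γ = 696/2.5988 = 268 m.

268 m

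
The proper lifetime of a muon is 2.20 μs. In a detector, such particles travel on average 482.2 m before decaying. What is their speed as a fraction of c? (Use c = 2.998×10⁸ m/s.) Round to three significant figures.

0.590c

Lab distance = (lab lifetime)·v = γτ·βc, so βγ = d/(cτ) = 482.2/(2.998×10⁸ × 2.200×10^-6) = 0.73109.
With βγ = 0.73109: γ² = 1 + (βγ)² = 1.534493, and β = (βγ)/γ = 0.73109/1.23875 = 0.590.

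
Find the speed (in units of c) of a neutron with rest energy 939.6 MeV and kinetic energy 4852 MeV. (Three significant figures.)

K = (γ−1)mc², so γ = 1 + 4852/939.6 = 6.1639.
Then v/c = √(1 − γ⁻²) = √(1 − 0.0263202) = √0.9736798 = 0.987.

0.987c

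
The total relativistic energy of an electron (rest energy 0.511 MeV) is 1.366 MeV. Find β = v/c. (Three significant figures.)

γ = E/(mc²) = 1.366/0.511 = 2.6732.
β = √(1 − 1/γ²) = √(1 − 0.139938) = √0.860062 = 0.927.

0.927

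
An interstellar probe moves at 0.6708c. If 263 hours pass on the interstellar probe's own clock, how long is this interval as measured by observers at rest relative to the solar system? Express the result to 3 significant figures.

Lorentz factor: γ = (1 − 0.44997264)^(−1/2) = 1.3484.
Time dilation: Δt = γ·Δτ = 1.3484 × 263 = 355 hours.

355 hours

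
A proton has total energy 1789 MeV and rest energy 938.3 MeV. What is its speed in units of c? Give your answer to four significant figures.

0.8514c

γ = E/(mc²) = 1789/938.3 = 1.9066.
β = √(1 − 1/γ²) = √(1 − 0.275094) = √0.724906 = 0.8514.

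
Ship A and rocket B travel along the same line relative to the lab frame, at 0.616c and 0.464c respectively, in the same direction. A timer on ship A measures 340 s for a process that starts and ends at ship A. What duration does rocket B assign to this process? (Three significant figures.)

Speed of ship A in rocket B's frame: u = (v_A − v_B)/(1 − v_A v_B/c²) = (0.616 − 0.464)/(1 − 0.616×0.464) = 0.152/0.714176 = 0.21283; |u| = 0.21283c.
At |u| = 0.21283c, γ = (1 − 0.0452966)^(−1/2) = 1.0234.
The clock on ship A records proper time, so rocket B measures Δt = γΔτ = 1.0234 × 340 = 348 s.

348 s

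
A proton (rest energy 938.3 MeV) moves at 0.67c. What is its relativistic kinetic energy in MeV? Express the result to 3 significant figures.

326 MeV

γ = 1/√(1 − β²) = 1/√(1 − 0.4489) = 1/√0.5511 = 1/0.742361 = 1.34705.
Kinetic energy: K = (γ − 1)mc² = (1.34705 − 1) × 938.3 MeV = 0.34705 × 938.3 = 326 MeV.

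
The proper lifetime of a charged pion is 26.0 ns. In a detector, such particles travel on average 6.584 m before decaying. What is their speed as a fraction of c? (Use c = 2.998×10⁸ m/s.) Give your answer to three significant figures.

Let x = d/(cτ) = 6.584 m / (2.998×10⁸ m/s × 2.600×10^-8 s) = 0.84467. Since d = βγcτ, x = βγ = β/√(1−β²).
Solving: β² = x²/(1+x²) = 0.713467/1.713467 = 0.416388, so β = 0.645.

0.645c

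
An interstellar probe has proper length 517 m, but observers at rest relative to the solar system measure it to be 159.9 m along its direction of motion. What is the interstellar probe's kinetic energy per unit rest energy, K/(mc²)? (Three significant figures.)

2.23

From L = L₀/γ: γ = 517/159.9 = 3.23327.
Since K = (γ−1)mc², K/(mc²) = 3.23327 − 1 = 2.23.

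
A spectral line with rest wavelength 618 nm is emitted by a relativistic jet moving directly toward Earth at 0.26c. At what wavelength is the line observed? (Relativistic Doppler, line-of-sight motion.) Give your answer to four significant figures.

473.6 nm

Relativistic Doppler for wavelength: λ_obs = λ_src · √((1−β)/(1+β)).
With β = 0.26: factor = √(0.74/1.26) = 0.76636.
λ_obs = 618 × 0.76636 = 473.6 nm.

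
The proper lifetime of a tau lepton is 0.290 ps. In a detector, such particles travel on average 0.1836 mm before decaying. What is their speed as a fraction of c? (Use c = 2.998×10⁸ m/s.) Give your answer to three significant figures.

Lab distance = (lab lifetime)·v = γτ·βc, so βγ = d/(cτ) = 1.836×10^-4/(2.998×10⁸ × 2.900×10^-13) = 2.1118.
With βγ = 2.1118: γ² = 1 + (βγ)² = 5.4597, and β = (βγ)/γ = 2.1118/2.3366 = 0.904.

0.904c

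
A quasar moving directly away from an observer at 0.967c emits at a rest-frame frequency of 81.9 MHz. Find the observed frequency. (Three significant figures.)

10.6 MHz

Relativistic Doppler (source moving away): f_obs = f_src · √((1−β)/(1+β)).
With β = 0.967: factor = √(0.033/1.967) = 0.12953.
f_obs = 81.9 × 0.12953 = 10.6 MHz.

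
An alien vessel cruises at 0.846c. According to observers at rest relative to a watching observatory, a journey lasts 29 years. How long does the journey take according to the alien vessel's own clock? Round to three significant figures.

15.5 years

With β = 0.846, γ = 1/√(1 − 0.846²) = 1/√0.284284 = 1.8755.
The moving clock records proper time: Δτ = Δt/γ = 29/1.8755 = 15.5 years.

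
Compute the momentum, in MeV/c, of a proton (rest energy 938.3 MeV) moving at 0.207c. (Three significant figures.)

199 MeV/c

With β = 0.207, γ = 1/√(1 − 0.207²) = 1/√0.957151 = 1.0221.
Momentum: p = γβ·mc = 1.0221 × 0.207 × 938.3 MeV/c = 199 MeV/c.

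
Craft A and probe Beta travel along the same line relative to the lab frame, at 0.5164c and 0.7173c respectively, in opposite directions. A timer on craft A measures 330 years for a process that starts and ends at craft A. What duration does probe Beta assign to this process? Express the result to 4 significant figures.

Speed of craft A in probe Beta's frame: u = (v_A + v_B)/(1 + v_A v_B/c²) = (0.5164 + 0.7173)/(1 + 0.5164×0.7173) = 1.2337/1.37041372 = 0.90024; |u| = 0.90024c.
γ for this relative speed: γ = 1/√(1 − 0.810432) = 2.2968.
The clock on craft A records proper time, so probe Beta measures Δt = γΔτ = 2.2968 × 330 = 757.9 years.

757.9 years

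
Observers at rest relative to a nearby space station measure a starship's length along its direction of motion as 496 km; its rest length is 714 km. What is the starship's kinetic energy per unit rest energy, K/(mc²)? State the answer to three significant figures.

0.440

Length contraction gives γ = L₀/L = 714/496 = 1.43952.
K/(mc²) = γ − 1 = 1.43952 − 1 = 0.440.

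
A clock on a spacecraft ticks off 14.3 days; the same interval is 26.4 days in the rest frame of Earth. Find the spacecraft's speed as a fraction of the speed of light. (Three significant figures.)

0.841c

γ = Δt/Δτ = 26.4/14.3 = 1.8462.
β = √(1 − 1/γ²) = √(1 − 0.293388) = √0.706612 = 0.841.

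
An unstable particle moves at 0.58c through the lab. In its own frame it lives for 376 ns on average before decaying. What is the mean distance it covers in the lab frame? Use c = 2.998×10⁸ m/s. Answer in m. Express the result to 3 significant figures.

80.3 m

With β = 0.58, γ = 1/√(1 − 0.58²) = 1/√0.6636 = 1.2276.
Lab-frame lifetime: Δt = γτ = 1.2276 × 376 ns = 461.58 ns.
Distance: d = vΔt = 0.58 × 2.998×10⁸ m/s × 4.6158×10^-7 s = 80.3 m.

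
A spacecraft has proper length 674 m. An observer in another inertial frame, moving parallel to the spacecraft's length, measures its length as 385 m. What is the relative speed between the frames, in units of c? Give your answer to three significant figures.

Length contraction gives γ = L₀/L = 674/385 = 1.7506.
β = √(1 − 1/γ²) = √0.673693 = 0.821.

0.821c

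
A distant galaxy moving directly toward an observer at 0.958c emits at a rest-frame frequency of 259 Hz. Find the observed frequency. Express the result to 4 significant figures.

Relativistic Doppler (source moving toward): f_obs = f_src · √((1+β)/(1−β)).
With β = 0.958: factor = √(1.958/0.042) = 6.8278.
f_obs = 259 × 6.8278 = 1768 Hz.

1768 Hz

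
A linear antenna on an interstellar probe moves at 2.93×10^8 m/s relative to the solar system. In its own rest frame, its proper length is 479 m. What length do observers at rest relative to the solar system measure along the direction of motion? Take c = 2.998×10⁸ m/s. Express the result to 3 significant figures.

101 m

β = v/c = (2.93×10^8 m/s)/(2.998×10⁸ m/s) = 0.977318.
γ = 1/√(1 − β²) = 1/√(1 − 0.9551505) = 1/√0.04484953 = 1/0.211777 = 4.7219.
Length contraction: L = L₀/γ = 479/4.7219 = 101 m.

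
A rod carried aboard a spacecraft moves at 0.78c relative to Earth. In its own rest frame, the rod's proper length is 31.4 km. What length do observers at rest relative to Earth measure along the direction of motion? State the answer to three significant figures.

19.6 km

Lorentz factor: γ = (1 − 0.6084)^(−1/2) = 1.598.
Along the direction of motion the measured length is L₀/γ = 31.4/1.598 = 19.6 km.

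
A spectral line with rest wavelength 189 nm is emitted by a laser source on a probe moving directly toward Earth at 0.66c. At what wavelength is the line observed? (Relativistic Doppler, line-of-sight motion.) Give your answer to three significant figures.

85.5 nm

Relativistic Doppler for wavelength: λ_obs = λ_src · √((1−β)/(1+β)).
With β = 0.66: factor = √(0.34/1.66) = 0.45257.
λ_obs = 189 × 0.45257 = 85.5 nm.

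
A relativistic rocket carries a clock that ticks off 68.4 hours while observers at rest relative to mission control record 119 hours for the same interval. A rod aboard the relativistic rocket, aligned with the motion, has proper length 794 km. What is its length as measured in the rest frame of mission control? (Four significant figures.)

γ = Δt/Δτ = 119/68.4 = 1.73977.
L = L₀/γ = 794/1.73977 = 456.4 km.

456.4 km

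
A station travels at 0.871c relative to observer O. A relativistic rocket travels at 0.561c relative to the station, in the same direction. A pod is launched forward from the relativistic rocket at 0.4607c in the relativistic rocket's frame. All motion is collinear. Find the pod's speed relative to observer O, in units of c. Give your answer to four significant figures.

0.9858c

Compose velocities in two stages. Stage 1 (into S'): u₁ = (0.4607+0.561)/(1+0.4607×0.561) = 0.81187.
Stage 2 (into S): u = (0.81187+0.871)/(1+0.81187×0.871) = 0.98578, so the speed is 0.9858c.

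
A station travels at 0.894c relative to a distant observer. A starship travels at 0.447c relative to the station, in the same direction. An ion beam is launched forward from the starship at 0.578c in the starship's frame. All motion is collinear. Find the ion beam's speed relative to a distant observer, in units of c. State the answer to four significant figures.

0.9886c

Compose velocities in two stages. Stage 1 (into S'): u₁ = (0.578+0.447)/(1+0.578×0.447) = 0.81455.
Stage 2 (into S): u = (0.81455+0.894)/(1+0.81455×0.894) = 0.98863, so the speed is 0.9886c.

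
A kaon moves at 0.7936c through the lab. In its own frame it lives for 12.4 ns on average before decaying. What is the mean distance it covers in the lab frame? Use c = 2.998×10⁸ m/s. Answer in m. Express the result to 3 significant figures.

With β = 0.7936, γ = 1/√(1 − 0.7936²) = 1/√0.37019904 = 1.6435.
Lab-frame lifetime: Δt = γτ = 1.6435 × 12.4 ns = 20.379 ns.
Distance: d = vΔt = 0.7936 × 2.998×10⁸ m/s × 2.0379×10^-8 s = 4.85 m.

4.85 m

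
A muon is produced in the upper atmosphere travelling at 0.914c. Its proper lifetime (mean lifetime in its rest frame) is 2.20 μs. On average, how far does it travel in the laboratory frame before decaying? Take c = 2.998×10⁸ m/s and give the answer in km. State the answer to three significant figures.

1.49 km

With β = 0.914, γ = 1/√(1 − 0.914²) = 1/√0.164604 = 2.4648.
Lab-frame lifetime: Δt = γτ = 2.4648 × 2.20 μs = 5.4226 μs.
Distance: d = vΔt = 0.914 × 2.998×10⁸ m/s × 5.4226×10^-6 s = 1490 m = 1.49 km.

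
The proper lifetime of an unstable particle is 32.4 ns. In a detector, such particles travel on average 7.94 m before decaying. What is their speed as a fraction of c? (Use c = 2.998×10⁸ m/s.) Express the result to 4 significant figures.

0.6329c

d = βγcτ ⇒ βγ = d/(cτ) = 7.940 m / (9.71352 m) = 0.81742.
β = (βγ)/√(1+(βγ)²) = 0.81742/√1.668175 = 0.6329.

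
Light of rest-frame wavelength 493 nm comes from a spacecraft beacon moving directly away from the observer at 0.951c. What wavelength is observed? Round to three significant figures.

3110 nm

Relativistic Doppler for wavelength: λ_obs = λ_src · √((1+β)/(1−β)).
With β = 0.951: factor = √(1.951/0.049) = 6.31.
λ_obs = 493 × 6.31 = 3110 nm.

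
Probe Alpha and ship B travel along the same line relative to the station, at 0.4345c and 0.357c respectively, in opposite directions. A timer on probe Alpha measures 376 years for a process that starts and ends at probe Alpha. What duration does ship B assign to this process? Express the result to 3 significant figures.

Speed of probe Alpha in ship B's frame: u = (v_A + v_B)/(1 + v_A v_B/c²) = (0.4345 + 0.357)/(1 + 0.4345×0.357) = 0.7915/1.1551165 = 0.68521; |u| = 0.68521c.
At |u| = 0.68521c, γ = (1 − 0.469513)^(−1/2) = 1.373.
Probe Alpha's interval is proper; time dilation gives Δt_B = γΔτ = 1.373 × 376 years = 516 years.

516 years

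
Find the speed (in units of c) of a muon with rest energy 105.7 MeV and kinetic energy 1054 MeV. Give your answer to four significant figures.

0.9958c

K = (γ−1)mc², so γ = 1 + 1054/105.7 = 10.972.
Then v/c = √(1 − γ⁻²) = √(1 − 0.0083067) = √0.9916933 = 0.9958.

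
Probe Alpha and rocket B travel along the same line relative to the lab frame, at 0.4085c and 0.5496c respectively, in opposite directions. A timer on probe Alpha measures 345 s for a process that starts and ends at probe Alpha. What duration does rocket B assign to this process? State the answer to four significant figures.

Transform probe Alpha's velocity into rocket B's frame: (0.4085 + 0.5496)/(1 + 0.4085·0.5496) = 0.9581/1.2245116, so the relative speed is 0.78243c.
γ for this relative speed: γ = 1/√(1 − 0.612197) = 1.6058.
Probe Alpha's interval is proper; time dilation gives Δt_B = γΔτ = 1.6058 × 345 s = 554.0 s.

554.0 s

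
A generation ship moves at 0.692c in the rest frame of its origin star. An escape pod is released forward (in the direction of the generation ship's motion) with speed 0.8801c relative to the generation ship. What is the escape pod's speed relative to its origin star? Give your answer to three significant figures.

In units of c, u = (u' + v)/(1 + u'v) with u' = 0.8801 and v = 0.692.
Numerator: 0.8801 + 0.692 = 1.5721. Denominator: 1 + (0.8801)(0.692) = 1.6090292.
u = 1.5721/1.6090292 = 0.97705, so the speed is 0.977c.

0.977c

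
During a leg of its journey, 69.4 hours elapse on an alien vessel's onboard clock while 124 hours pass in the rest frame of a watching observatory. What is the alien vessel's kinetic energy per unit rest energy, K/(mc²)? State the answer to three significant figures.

0.787

The time-dilation ratio gives γ = 124/69.4 = 1.78674.
K/(mc²) = γ − 1 = 1.78674 − 1 = 0.787.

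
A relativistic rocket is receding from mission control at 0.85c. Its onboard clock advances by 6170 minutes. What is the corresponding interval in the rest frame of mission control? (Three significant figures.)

11700 minutes

With β = 0.85, γ = 1/√(1 − 0.85²) = 1/√0.2775 = 1.8983.
The onboard clock measures proper time, so the interval in the rest frame of mission control is dilated: Δt = γ·Δτ = 1.8983 × 6170 minutes = 11700 minutes.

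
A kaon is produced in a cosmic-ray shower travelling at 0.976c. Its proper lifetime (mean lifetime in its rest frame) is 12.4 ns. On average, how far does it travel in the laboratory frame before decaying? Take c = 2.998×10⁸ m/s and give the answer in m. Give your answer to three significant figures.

γ = 1/√(1 − β²) = 1/√(1 − 0.952576) = 1/√0.047424 = 1/0.217771 = 4.592.
Lab-frame lifetime: Δt = γτ = 4.592 × 12.4 ns = 56.941 ns.
Distance: d = vΔt = 0.976 × 2.998×10⁸ m/s × 5.6941×10^-8 s = 16.7 m.

16.7 m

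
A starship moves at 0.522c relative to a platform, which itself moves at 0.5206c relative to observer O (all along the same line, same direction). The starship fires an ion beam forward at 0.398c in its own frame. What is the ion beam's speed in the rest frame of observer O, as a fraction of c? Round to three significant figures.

Compose velocities in two stages. Stage 1 (into S'): u₁ = (0.398+0.522)/(1+0.398×0.522) = 0.76174.
Stage 2 (into S): u = (0.76174+0.5206)/(1+0.76174×0.5206) = 0.91821, so the speed is 0.918c.

0.918c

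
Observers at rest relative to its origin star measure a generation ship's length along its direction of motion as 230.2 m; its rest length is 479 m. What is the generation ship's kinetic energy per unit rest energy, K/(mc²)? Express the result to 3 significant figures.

γ = L₀/L = 479/230.2 = 2.0808.
K/(mc²) = γ − 1 = 2.0808 − 1 = 1.08.

1.08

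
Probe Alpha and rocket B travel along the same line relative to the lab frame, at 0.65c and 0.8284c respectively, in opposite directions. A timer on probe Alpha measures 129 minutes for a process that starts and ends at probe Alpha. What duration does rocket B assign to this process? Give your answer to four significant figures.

466.2 minutes

The velocity of probe Alpha relative to rocket B is (0.65 + 0.8284)c / (1 + 0.65×0.8284) = 0.96096c; relative speed 0.96096c.
γ for this relative speed: γ = 1/√(1 − 0.923444) = 3.6142.
The clock on probe Alpha records proper time, so rocket B measures Δt = γΔτ = 3.6142 × 129 = 466.2 minutes.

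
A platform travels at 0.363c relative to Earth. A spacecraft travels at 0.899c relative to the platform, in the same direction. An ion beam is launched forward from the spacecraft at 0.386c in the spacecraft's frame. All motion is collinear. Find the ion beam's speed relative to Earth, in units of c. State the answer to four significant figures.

0.9782c

First combine the ion beam and spacecraft (S''→S'): u₁ = (0.386 + 0.899)/(1 + 0.386×0.899) = 1.285/1.347014 = 0.95396.
Then combine with the platform (S'→S): u = (0.95396 + 0.363)/(1 + 0.95396×0.363) = 1.31696/1.34628748 = 0.97822.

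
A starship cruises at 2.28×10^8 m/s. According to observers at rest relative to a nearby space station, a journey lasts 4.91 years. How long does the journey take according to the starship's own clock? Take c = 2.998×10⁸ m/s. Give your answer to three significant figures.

3.19 years

β = v/c = (2.28×10^8 m/s)/(2.998×10⁸ m/s) = 0.760507.
γ = 1/√(1 − β²) = 1/√(1 − 0.5783709) = 1/√0.4216291 = 1/0.64933 = 1.54.
The moving clock records proper time: Δτ = Δt/γ = 4.91/1.54 = 3.19 years.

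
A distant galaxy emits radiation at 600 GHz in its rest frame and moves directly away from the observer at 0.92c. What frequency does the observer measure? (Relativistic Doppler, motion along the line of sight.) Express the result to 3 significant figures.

122 GHz

Relativistic Doppler (source moving away): f_obs = f_src · √((1−β)/(1+β)).
With β = 0.92: factor = √(0.08/1.92) = 0.20412.
f_obs = 600 × 0.20412 = 122 GHz.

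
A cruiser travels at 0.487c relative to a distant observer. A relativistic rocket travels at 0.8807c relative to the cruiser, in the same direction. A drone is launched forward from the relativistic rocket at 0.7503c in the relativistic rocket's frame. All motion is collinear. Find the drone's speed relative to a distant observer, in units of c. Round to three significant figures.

0.994c

Compose velocities in two stages. Stage 1 (into S'): u₁ = (0.7503+0.8807)/(1+0.7503×0.8807) = 0.98206.
Stage 2 (into S): u = (0.98206+0.487)/(1+0.98206×0.487) = 0.99377, so the speed is 0.994c.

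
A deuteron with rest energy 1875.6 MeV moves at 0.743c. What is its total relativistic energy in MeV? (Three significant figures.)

2800 MeV

With β = 0.743, γ = 1/√(1 − 0.743²) = 1/√0.447951 = 1.4941.
Total energy: E = γmc² = 1.4941 × 1875.6 MeV = 2800 MeV.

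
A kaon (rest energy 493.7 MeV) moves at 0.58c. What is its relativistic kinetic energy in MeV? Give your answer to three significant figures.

β² = 0.3364, so γ = 1/√0.6636 = 1.22757.
Kinetic energy: K = (γ − 1)mc² = (1.22757 − 1) × 493.7 MeV = 0.22757 × 493.7 = 112 MeV.

112 MeV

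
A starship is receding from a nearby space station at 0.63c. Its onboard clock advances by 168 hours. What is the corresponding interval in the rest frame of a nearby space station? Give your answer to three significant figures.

With β = 0.63, γ = 1/√(1 − 0.63²) = 1/√0.6031 = 1.2877.
Time dilation: Δt = γ·Δτ = 1.2877 × 168 = 216 hours.

216 hours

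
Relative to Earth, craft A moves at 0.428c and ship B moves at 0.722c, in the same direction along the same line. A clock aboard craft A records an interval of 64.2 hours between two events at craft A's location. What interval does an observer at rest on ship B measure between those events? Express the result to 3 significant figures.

70.9 hours

The velocity of craft A relative to ship B is (0.428 − 0.722)c / (1 − 0.428×0.722) = −0.42548c; relative speed 0.42548c.
γ for this relative speed: γ = 1/√(1 − 0.181033) = 1.105.
The clock on craft A records proper time, so ship B measures Δt = γΔτ = 1.105 × 64.2 = 70.9 hours.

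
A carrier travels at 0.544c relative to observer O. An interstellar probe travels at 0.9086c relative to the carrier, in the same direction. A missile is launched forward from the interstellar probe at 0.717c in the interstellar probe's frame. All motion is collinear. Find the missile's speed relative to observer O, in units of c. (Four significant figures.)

Apply u = (u'+v)/(1+u'v) twice. Missile in the carrier frame: (0.717+0.9086)/(1+0.717·0.9086) = 1.6256/1.6514662 = 0.98434c.
That velocity, transformed to the rest frame of observer O: (0.98434+0.544)/(1+0.98434·0.544) = 1.52834/1.53548096 = 0.99535c.

0.9953c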